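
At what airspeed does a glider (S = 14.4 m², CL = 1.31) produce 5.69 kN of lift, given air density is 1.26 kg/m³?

v = 21.9 m/s

L = ½ρv²S·CL ⇒ v = √(2L/(ρ·S·CL))
v = √(2 × 5690 / (1.26 × 14.4 × 1.31)) = √478.8 = 21.9 m/s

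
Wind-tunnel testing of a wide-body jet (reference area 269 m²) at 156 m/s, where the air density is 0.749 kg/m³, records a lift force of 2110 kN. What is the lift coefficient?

CL = 0.861

From L = ½ρv²S·CL, rearranging gives CL = 2L/(ρv²S).
CL = 2 × 2.11×10^6 / (0.749 × 156² × 269) = 0.861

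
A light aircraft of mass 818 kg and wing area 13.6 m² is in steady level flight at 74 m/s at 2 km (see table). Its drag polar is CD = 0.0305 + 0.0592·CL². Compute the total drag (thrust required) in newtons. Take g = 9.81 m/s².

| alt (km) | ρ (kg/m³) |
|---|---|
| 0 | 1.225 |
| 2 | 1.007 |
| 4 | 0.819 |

D = 1250 N

At 2 km, from the table: ρ = 1.007 kg/m³.
Weight W = mg = 818 × 9.81 = 8024.6 N; in level flight L = W.
Dynamic pressure q = 0.5 × 1.007 × 74² = 2757 Pa.
Required CL = L/(qS) = 8024.6/(2757·13.6) = 0.214.
CD = 0.0305 + 0.0592 × 0.214² = 0.03321.
D = q·S·CD = 2757 × 13.6 × 0.03321 = 1245 N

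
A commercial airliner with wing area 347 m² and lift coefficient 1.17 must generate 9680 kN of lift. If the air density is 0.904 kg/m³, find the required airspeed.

L = ½ρv²S·CL ⇒ v = √(2L/(ρ·S·CL))
v = √(2 × 9.68×10^6 / (0.904 × 347 × 1.17)) = √52750 = 230 m/s

v = 230 m/s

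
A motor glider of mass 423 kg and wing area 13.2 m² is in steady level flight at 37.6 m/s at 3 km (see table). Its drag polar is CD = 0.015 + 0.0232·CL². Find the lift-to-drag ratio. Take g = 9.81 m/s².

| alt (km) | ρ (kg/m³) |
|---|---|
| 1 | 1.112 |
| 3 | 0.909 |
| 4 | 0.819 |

L/D = 23.8

At 3 km, from the table: ρ = 0.909 kg/m³.
In steady level flight, lift balances weight: W = mg = 423 × 9.81 = 4149.6 N.
q = ½ρv² = ½ × 0.909 × 37.6² = 642.6 Pa.
CL = 2W/(ρv²S) = 2×4149.6/(0.909×37.6²×13.2) = 0.4892.
CD = 0.015 + 0.0232 × 0.4892² = 0.02055.
L/D = CL/CD = 0.4892 / 0.02055 = 23.8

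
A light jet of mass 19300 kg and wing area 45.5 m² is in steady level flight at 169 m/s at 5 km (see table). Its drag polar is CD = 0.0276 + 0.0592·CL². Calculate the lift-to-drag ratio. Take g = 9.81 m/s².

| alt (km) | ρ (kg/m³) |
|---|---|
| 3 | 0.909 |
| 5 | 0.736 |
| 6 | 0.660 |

At 5 km, from the table: ρ = 0.736 kg/m³.
Level flight ⇒ L = W = m·g = 19300 × 9.81 = 1.8933×10^5 N.
Dynamic pressure q = 0.5 × 0.736 × 169² = 10510 Pa.
CL = W/(q·S) = 1.8933×10^5 / (10510 × 45.5) = 0.3959.
CD = 0.0276 + 0.0592 × 0.3959² = 0.03688.
L/D = CL/CD = 0.3959 / 0.03688 = 10.7

L/D = 10.7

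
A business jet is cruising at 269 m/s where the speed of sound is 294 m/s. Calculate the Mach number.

M = v/a = 269 / 294 = 0.915

M = 0.915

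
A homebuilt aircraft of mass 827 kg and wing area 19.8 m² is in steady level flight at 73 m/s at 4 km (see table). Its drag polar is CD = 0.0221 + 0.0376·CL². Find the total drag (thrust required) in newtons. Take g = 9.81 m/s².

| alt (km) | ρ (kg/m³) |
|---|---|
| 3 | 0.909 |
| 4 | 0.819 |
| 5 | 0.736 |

D = 1010 N

At 4 km, from the table: ρ = 0.819 kg/m³.
Weight W = mg = 827 × 9.81 = 8112.9 N; in level flight L = W.
q = ½ρv² = ½ × 0.819 × 73² = 2182 Pa.
CL = 2W/(ρv²S) = 2×8112.9/(0.819×73²×19.8) = 0.1878.
CD = 0.0221 + 0.0376 × 0.1878² = 0.02343.
D = q·S·CD = 2182 × 19.8 × 0.02343 = 1012 N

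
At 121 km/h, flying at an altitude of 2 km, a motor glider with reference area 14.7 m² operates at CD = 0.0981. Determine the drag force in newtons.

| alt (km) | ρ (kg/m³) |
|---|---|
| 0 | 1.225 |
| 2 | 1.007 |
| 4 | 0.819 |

At 2 km, from the table: ρ = 1.007 kg/m³.
Convert speed: v = 121 km/h ÷ 3.6 = 33.61 m/s.
Dynamic pressure q = ½ρv² = ½ × 1.007 × 33.61² = 568.8 Pa.
D = q·S·CD = 568.8 × 14.7 × 0.0981 = 820 N

D = 820 N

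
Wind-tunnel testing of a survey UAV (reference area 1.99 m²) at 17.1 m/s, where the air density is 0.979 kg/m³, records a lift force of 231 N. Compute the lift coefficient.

CL = 0.811

From L = ½ρv²S·CL, rearranging gives CL = 2L/(ρv²S).
CL = 2 × 231 / (0.979 × 17.1² × 1.99) = 0.811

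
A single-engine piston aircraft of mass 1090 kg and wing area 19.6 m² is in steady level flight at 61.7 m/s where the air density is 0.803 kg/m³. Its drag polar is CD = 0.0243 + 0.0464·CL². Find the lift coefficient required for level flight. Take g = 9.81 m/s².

Level flight ⇒ L = W = m·g = 1090 × 9.81 = 10693 N.
Dynamic pressure q = 0.5 × 0.803 × 61.7² = 1528 Pa.
Required CL = L/(qS) = 10693/(1528·19.6) = 0.3569.

CL = 0.357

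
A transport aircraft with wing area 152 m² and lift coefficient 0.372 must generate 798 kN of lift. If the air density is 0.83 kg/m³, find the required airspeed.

v = 184 m/s

L = ½ρv²S·CL ⇒ v = √(2L/(ρ·S·CL))
v = √(2 × 7.98×10^5 / (0.83 × 152 × 0.372)) = √34010 = 184 m/s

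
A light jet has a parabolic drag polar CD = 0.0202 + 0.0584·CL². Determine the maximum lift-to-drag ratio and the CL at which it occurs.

(L/D)max = 14.6, at CL = 0.588

For CD = CD0 + K·CL², (L/D)max occurs at CL* = √(CD0/K) and equals 1/(2√(K·CD0)).
(L/D)max = 1/(2√(0.0584 × 0.0202)) = 1/(2 × 0.03435) = 14.6
CL* = √(0.0202/0.0584) = 0.588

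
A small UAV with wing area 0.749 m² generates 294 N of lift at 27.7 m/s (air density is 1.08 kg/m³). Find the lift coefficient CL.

CL = 0.947

From L = ½ρv²S·CL, rearranging gives CL = 2L/(ρv²S).
CL = 2 × 294 / (1.08 × 27.7² × 0.749) = 0.947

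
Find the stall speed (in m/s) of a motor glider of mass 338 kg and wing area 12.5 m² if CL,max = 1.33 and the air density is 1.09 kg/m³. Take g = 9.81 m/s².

Stall occurs when L = W at CL,max. W = mg = 338 × 9.81 = 3316 N.
From L = ½ρV²S·CL,max = W: V_stall = √(2W/(ρSCL,max)) = √(2·3316/(1.09·12.5·1.33))
V_stall = √366 = 19.1 m/s

V_stall = 19.1 m/s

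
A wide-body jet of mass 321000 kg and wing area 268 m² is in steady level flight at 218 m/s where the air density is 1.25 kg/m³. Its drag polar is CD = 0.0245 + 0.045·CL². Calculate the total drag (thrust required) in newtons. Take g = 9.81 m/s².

In steady level flight, lift balances weight: W = mg = 321000 × 9.81 = 3.149×10^6 N.
q = ½ρv² = ½ × 1.25 × 218² = 29700 Pa.
CL = W/(q·S) = 3.149×10^6 / (29700 × 268) = 0.3956.
CD = 0.0245 + 0.045 × 0.3956² = 0.03154.
D = q·S·CD = 29700 × 268 × 0.03154 = 2.511×10^5 N

D = 2.51×10^5 N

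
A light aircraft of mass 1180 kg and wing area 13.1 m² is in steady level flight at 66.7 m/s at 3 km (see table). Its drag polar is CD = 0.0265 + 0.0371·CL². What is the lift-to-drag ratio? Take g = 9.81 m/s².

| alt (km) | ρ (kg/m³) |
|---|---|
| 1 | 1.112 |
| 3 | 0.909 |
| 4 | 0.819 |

At 3 km, from the table: ρ = 0.909 kg/m³.
Level flight ⇒ L = W = m·g = 1180 × 9.81 = 11576 N.
q = ½ρv² = ½ × 0.909 × 66.7² = 2022 Pa.
Required CL = L/(qS) = 11576/(2022·13.1) = 0.437.
CD = 0.0265 + 0.0371 × 0.437² = 0.03359.
L/D = CL/CD = 0.437 / 0.03359 = 13

L/D = 13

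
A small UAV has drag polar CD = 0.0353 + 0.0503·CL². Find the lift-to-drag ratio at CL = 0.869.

CD = 0.0353 + 0.0503 × 0.869² = 0.07328
L/D = CL/CD = 0.869 / 0.07328 = 11.9

L/D = 11.9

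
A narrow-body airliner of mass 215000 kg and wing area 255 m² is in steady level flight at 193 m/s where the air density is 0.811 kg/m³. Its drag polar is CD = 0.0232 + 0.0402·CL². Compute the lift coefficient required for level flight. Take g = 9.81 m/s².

In steady level flight, lift balances weight: W = mg = 215000 × 9.81 = 2.1092×10^6 N.
Dynamic pressure q = 0.5 × 0.811 × 193² = 15100 Pa.
CL = 2W/(ρv²S) = 2×2.1092×10^6/(0.811×193²×255) = 0.5476.

CL = 0.548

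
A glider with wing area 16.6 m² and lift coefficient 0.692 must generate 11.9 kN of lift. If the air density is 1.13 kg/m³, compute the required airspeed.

L = ½ρv²S·CL ⇒ v = √(2L/(ρ·S·CL))
v = √(2 × 11900 / (1.13 × 16.6 × 0.692)) = √1834 = 42.8 m/s

v = 42.8 m/s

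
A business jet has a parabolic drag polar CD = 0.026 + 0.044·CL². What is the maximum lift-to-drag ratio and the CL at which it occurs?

For CD = CD0 + K·CL², (L/D)max occurs at CL* = √(CD0/K) and equals 1/(2√(K·CD0)).
(L/D)max = 1/(2√(0.044 × 0.026)) = 1/(2 × 0.03382) = 14.8
CL* = √(0.026/0.044) = 0.769

(L/D)max = 14.8, at CL = 0.769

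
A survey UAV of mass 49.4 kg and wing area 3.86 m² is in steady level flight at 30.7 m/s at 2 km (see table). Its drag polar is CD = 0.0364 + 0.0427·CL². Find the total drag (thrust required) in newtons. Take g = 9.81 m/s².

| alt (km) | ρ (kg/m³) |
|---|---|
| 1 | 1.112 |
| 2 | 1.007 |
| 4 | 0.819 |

D = 72.1 N

At 2 km, from the table: ρ = 1.007 kg/m³.
In steady level flight, lift balances weight: W = mg = 49.4 × 9.81 = 484.61 N.
Dynamic pressure q = 0.5 × 1.007 × 30.7² = 474.5 Pa.
CL = W/(q·S) = 484.61 / (474.5 × 3.86) = 0.2646.
CD = 0.0364 + 0.0427 × 0.2646² = 0.03939.
D = q·S·CD = 474.5 × 3.86 × 0.03939 = 72.15 N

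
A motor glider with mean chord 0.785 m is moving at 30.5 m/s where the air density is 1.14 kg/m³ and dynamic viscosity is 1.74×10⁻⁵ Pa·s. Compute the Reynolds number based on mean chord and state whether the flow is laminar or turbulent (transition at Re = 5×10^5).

Re = ρ·v·c/μ = 1.14 × 30.5 × 0.785 / (1.74×10⁻⁵) = 1.57×10^6
Since 1.57×10^6 > 5×10^5, the flow is turbulent.

Re = 1.57×10^6 (turbulent)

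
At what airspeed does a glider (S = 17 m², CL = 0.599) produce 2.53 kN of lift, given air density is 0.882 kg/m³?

v = 23.7 m/s

L = ½ρv²S·CL ⇒ v = √(2L/(ρ·S·CL))
v = √(2 × 2530 / (0.882 × 17 × 0.599)) = √563.4 = 23.7 m/s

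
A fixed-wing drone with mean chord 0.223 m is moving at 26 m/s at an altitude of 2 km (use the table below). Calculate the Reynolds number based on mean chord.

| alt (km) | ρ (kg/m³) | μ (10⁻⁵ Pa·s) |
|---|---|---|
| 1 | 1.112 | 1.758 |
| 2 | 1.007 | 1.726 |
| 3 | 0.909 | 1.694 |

Re = 3.38×10^5

At 2 km, from the table: ρ = 1.007 kg/m³, μ = 1.726×10⁻⁵ Pa·s.
Re = ρ·v·c/μ = 1.007 × 26 × 0.223 / (1.726×10⁻⁵) = 3.38×10^5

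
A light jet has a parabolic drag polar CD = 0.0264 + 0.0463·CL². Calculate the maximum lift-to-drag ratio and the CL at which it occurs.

(L/D)max = 14.3, at CL = 0.755

For CD = CD0 + K·CL², (L/D)max occurs at CL* = √(CD0/K) and equals 1/(2√(K·CD0)).
(L/D)max = 1/(2√(0.0463 × 0.0264)) = 1/(2 × 0.03496) = 14.3
CL* = √(0.0264/0.0463) = 0.755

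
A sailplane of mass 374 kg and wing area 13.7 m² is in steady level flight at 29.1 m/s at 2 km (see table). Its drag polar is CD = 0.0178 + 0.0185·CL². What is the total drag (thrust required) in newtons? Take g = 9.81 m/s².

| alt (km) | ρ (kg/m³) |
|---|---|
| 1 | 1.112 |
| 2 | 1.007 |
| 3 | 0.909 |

At 2 km, from the table: ρ = 1.007 kg/m³.
In steady level flight, lift balances weight: W = mg = 374 × 9.81 = 3668.9 N.
Dynamic pressure q = 0.5 × 1.007 × 29.1² = 426.4 Pa.
Required CL = L/(qS) = 3668.9/(426.4·13.7) = 0.6281.
CD = 0.0178 + 0.0185 × 0.6281² = 0.0251.
D = q·S·CD = 426.4 × 13.7 × 0.0251 = 146.6 N

D = 147 N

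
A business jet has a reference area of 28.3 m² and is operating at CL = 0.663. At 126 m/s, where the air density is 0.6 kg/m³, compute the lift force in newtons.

Dynamic pressure q = ½ρv² = ½ × 0.6 × 126² = 4763 Pa.
L = q·S·CL = 4763 × 28.3 × 0.663 = 89400 N ≈ 89.4 kN

L = 89400 N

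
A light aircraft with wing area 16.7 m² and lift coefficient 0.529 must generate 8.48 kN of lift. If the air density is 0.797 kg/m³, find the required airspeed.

v = 49.1 m/s

L = ½ρv²S·CL ⇒ v = √(2L/(ρ·S·CL))
v = √(2 × 8480 / (0.797 × 16.7 × 0.529)) = √2409 = 49.1 m/s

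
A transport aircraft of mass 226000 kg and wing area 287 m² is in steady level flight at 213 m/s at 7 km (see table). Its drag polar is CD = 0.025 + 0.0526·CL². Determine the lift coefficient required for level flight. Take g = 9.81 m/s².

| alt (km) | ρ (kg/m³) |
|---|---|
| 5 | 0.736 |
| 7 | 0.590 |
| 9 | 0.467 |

At 7 km, from the table: ρ = 0.590 kg/m³.
Weight W = mg = 226000 × 9.81 = 2.2171×10^6 N; in level flight L = W.
q = ½ρv² = ½ × 0.59 × 213² = 13380 Pa.
Required CL = L/(qS) = 2.2171×10^6/(13380·287) = 0.5772.

CL = 0.577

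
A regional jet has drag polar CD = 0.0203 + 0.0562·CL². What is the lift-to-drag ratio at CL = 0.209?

CD = 0.0203 + 0.0562 × 0.209² = 0.02275
L/D = CL/CD = 0.209 / 0.02275 = 9.18

L/D = 9.18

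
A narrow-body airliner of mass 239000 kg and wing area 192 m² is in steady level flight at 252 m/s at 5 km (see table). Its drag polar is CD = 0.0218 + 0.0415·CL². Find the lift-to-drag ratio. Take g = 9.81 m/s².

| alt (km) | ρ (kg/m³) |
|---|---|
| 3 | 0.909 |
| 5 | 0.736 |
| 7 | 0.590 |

L/D = 15.8

At 5 km, from the table: ρ = 0.736 kg/m³.
In steady level flight, lift balances weight: W = mg = 239000 × 9.81 = 2.3446×10^6 N.
Dynamic pressure q = 0.5 × 0.736 × 252² = 23370 Pa.
CL = 2W/(ρv²S) = 2×2.3446×10^6/(0.736×252²×192) = 0.5225.
CD = 0.0218 + 0.0415 × 0.5225² = 0.03313.
L/D = CL/CD = 0.5225 / 0.03313 = 15.8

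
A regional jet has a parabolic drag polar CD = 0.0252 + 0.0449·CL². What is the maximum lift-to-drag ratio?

For CD = CD0 + K·CL², (L/D)max occurs at CL* = √(CD0/K) and equals 1/(2√(K·CD0)).
(L/D)max = 1/(2√(0.0449 × 0.0252)) = 1/(2 × 0.03364) = 14.9

(L/D)max = 14.9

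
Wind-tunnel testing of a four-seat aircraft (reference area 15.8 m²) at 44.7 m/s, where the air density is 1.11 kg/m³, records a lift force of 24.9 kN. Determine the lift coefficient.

From L = ½ρv²S·CL, rearranging gives CL = 2L/(ρv²S).
CL = 2 × 24900 / (1.11 × 44.7² × 15.8) = 1.42

CL = 1.42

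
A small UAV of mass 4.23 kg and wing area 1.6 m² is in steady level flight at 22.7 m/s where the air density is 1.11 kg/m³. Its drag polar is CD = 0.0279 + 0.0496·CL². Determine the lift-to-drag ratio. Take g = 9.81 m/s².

In steady level flight, lift balances weight: W = mg = 4.23 × 9.81 = 41.496 N.
q = ½ρv² = ½ × 1.11 × 22.7² = 286 Pa.
Required CL = L/(qS) = 41.496/(286·1.6) = 0.09069.
CD = 0.0279 + 0.0496 × 0.09069² = 0.02831.
L/D = CL/CD = 0.09069 / 0.02831 = 3.2

L/D = 3.2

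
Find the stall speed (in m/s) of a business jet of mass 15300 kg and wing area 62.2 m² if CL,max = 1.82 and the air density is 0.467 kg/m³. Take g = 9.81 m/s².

V_stall = 75.4 m/s

At stall, lift equals weight: L = W = m·g = 15300 × 9.81 = 1.501×10^5 N.
V_stall = √(2W/(ρ·S·CL,max)) = √(2 × 1.501×10^5 / (0.467 × 62.2 × 1.82))
V_stall = √5678 = 75.4 m/s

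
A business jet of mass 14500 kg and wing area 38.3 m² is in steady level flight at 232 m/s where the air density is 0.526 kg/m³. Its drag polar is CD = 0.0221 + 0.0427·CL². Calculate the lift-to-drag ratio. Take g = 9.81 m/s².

L/D = 10.5

Weight W = mg = 14500 × 9.81 = 1.4224×10^5 N; in level flight L = W.
q = ½ρv² = ½ × 0.526 × 232² = 14160 Pa.
Required CL = L/(qS) = 1.4224×10^5/(14160·38.3) = 0.2624.
CD = 0.0221 + 0.0427 × 0.2624² = 0.02504.
L/D = CL/CD = 0.2624 / 0.02504 = 10.5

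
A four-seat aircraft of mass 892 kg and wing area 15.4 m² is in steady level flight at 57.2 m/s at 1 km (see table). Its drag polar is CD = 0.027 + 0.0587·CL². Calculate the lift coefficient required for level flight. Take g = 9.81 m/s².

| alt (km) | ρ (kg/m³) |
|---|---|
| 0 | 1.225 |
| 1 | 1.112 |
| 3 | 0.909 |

CL = 0.312

At 1 km, from the table: ρ = 1.112 kg/m³.
Level flight ⇒ L = W = m·g = 892 × 9.81 = 8750.5 N.
q = ½ρv² = ½ × 1.112 × 57.2² = 1819 Pa.
CL = W/(q·S) = 8750.5 / (1819 × 15.4) = 0.3124.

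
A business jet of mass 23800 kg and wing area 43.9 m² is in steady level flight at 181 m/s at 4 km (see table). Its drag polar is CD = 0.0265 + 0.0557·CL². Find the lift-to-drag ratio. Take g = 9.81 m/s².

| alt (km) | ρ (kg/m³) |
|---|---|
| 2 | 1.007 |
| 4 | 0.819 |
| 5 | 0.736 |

L/D = 11.2

At 4 km, from the table: ρ = 0.819 kg/m³.
Level flight ⇒ L = W = m·g = 23800 × 9.81 = 2.3348×10^5 N.
q = ½ρv² = ½ × 0.819 × 181² = 13420 Pa.
CL = W/(q·S) = 2.3348×10^5 / (13420 × 43.9) = 0.3964.
CD = 0.0265 + 0.0557 × 0.3964² = 0.03525.
L/D = CL/CD = 0.3964 / 0.03525 = 11.2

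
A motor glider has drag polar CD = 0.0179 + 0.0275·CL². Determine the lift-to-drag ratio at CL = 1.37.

CD = 0.0179 + 0.0275 × 1.37² = 0.06951
L/D = CL/CD = 1.37 / 0.06951 = 19.7

L/D = 19.7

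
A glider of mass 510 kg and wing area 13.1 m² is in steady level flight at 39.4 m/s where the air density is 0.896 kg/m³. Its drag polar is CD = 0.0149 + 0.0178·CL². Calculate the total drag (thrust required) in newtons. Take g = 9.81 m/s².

In steady level flight, lift balances weight: W = mg = 510 × 9.81 = 5003.1 N.
q = ½ρv² = ½ × 0.896 × 39.4² = 695.5 Pa.
Required CL = L/(qS) = 5003.1/(695.5·13.1) = 0.5492.
CD = 0.0149 + 0.0178 × 0.5492² = 0.02027.
D = q·S·CD = 695.5 × 13.1 × 0.02027 = 184.7 N

D = 185 N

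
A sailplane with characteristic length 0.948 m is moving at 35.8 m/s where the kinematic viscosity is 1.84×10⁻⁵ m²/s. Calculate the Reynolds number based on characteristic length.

Re = v·c/ν = 35.8 × 0.948 / (1.84×10⁻⁵) = 1.84×10^6

Re = 1.84×10^6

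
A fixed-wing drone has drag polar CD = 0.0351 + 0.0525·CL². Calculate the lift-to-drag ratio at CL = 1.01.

CD = 0.0351 + 0.0525 × 1.01² = 0.08866
L/D = CL/CD = 1.01 / 0.08866 = 11.4

L/D = 11.4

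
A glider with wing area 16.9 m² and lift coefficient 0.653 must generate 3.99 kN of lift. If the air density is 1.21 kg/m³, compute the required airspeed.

v = 24.4 m/s

L = ½ρv²S·CL ⇒ v = √(2L/(ρ·S·CL))
v = √(2 × 3990 / (1.21 × 16.9 × 0.653)) = √597.6 = 24.4 m/s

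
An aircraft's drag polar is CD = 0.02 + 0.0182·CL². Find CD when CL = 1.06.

CD = 0.0404

CD = 0.02 + 0.0182 × 1.06² = 0.02 + 0.02045 = 0.0404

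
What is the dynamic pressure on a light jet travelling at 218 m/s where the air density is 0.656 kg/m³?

q = 15600 Pa

q = ½ρv² = ½ × 0.656 × 218² = 15600 Pa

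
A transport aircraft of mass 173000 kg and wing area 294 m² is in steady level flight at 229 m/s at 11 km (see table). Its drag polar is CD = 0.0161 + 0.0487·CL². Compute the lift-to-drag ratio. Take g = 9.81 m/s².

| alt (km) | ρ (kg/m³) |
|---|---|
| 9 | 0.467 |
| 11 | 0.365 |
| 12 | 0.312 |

L/D = 17.8

At 11 km, from the table: ρ = 0.365 kg/m³.
Weight W = mg = 173000 × 9.81 = 1.6971×10^6 N; in level flight L = W.
q = ½ρv² = ½ × 0.365 × 229² = 9570 Pa.
Required CL = L/(qS) = 1.6971×10^6/(9570·294) = 0.6032.
CD = 0.0161 + 0.0487 × 0.6032² = 0.03382.
L/D = CL/CD = 0.6032 / 0.03382 = 17.8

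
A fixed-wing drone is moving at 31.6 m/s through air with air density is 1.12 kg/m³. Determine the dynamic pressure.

q = ½ρv² = ½ × 1.12 × 31.6² = 559 Pa

q = 559 Pa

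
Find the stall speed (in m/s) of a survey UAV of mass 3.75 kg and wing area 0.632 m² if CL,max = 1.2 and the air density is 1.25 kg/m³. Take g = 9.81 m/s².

At stall, lift equals weight: L = W = m·g = 3.75 × 9.81 = 36.79 N.
V_stall = √(2W/(ρ·S·CL,max)) = √(2 × 36.79 / (1.25 × 0.632 × 1.2))
V_stall = √77.61 = 8.81 m/s

V_stall = 8.81 m/s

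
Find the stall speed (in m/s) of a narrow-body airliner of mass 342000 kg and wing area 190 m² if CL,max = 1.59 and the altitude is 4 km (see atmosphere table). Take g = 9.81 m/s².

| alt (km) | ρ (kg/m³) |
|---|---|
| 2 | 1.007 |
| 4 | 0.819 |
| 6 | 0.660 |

At 4 km, from the table: ρ = 0.819 kg/m³.
Weight W = mg = 342000 × 9.81 = 3.355×10^6 N.
From L = ½ρV²S·CL,max = W: V_stall = √(2W/(ρSCL,max)) = √(2·3.355×10^6/(0.819·190·1.59))
V_stall = √27120 = 165 m/s

V_stall = 165 m/s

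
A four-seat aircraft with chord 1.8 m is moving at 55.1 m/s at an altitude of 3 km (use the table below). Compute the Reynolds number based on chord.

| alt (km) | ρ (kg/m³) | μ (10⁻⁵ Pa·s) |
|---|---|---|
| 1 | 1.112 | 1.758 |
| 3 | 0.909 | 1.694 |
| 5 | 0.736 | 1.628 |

Re = 5.32×10^6

At 3 km, from the table: ρ = 0.909 kg/m³, μ = 1.694×10⁻⁵ Pa·s.
Re = ρ·v·c/μ = 0.909 × 55.1 × 1.8 / (1.694×10⁻⁵) = 5.32×10^6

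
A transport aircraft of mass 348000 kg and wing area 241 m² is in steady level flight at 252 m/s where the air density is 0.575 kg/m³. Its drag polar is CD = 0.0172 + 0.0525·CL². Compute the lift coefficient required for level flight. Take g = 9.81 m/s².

Weight W = mg = 348000 × 9.81 = 3.4139×10^6 N; in level flight L = W.
Dynamic pressure q = 0.5 × 0.575 × 252² = 18260 Pa.
Required CL = L/(qS) = 3.4139×10^6/(18260·241) = 0.7759.

CL = 0.776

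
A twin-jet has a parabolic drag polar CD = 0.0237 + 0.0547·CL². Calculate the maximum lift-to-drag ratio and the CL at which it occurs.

For CD = CD0 + K·CL², (L/D)max occurs at CL* = √(CD0/K) and equals 1/(2√(K·CD0)).
(L/D)max = 1/(2√(0.0547 × 0.0237)) = 1/(2 × 0.03601) = 13.9
CL* = √(0.0237/0.0547) = 0.658

(L/D)max = 13.9, at CL = 0.658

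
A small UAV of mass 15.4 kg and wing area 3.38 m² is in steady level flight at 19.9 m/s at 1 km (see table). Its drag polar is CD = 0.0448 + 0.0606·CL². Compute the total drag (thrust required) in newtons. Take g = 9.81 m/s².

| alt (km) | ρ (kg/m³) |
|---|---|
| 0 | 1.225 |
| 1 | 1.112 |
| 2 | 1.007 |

At 1 km, from the table: ρ = 1.112 kg/m³.
Level flight ⇒ L = W = m·g = 15.4 × 9.81 = 151.07 N.
Dynamic pressure q = 0.5 × 1.112 × 19.9² = 220.2 Pa.
CL = 2W/(ρv²S) = 2×151.07/(1.112×19.9²×3.38) = 0.203.
CD = 0.0448 + 0.0606 × 0.203² = 0.0473.
D = q·S·CD = 220.2 × 3.38 × 0.0473 = 35.2 N

D = 35.2 N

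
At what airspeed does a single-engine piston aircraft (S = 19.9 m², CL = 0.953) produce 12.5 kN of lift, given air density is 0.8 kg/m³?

L = ½ρv²S·CL ⇒ v = √(2L/(ρ·S·CL))
v = √(2 × 12500 / (0.8 × 19.9 × 0.953)) = √1648 = 40.6 m/s

v = 40.6 m/s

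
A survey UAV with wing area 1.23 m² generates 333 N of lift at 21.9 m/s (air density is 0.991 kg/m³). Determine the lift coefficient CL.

CL = 1.14

From L = ½ρv²S·CL, rearranging gives CL = 2L/(ρv²S).
CL = 2 × 333 / (0.991 × 21.9² × 1.23) = 1.14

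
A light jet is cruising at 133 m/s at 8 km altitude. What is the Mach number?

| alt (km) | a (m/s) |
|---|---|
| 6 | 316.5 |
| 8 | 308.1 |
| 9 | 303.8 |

M = 0.432

At 8 km, from the table: a = 308.1 m/s.
M = v/a = 133 / 308.1 = 0.432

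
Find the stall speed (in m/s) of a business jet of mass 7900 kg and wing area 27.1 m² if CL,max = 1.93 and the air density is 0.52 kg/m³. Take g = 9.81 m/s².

V_stall = 75.5 m/s

At stall, lift equals weight: L = W = m·g = 7900 × 9.81 = 77500 N.
From L = ½ρV²S·CL,max = W: V_stall = √(2W/(ρSCL,max)) = √(2·77500/(0.52·27.1·1.93))
V_stall = √5699 = 75.5 m/s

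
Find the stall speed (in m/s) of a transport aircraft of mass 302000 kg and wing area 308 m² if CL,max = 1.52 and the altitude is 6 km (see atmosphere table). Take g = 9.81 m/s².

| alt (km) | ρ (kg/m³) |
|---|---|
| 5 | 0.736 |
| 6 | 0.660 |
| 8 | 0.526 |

V_stall = 138 m/s

At 6 km, from the table: ρ = 0.660 kg/m³.
At stall, lift equals weight: L = W = m·g = 302000 × 9.81 = 2.963×10^6 N.
From L = ½ρV²S·CL,max = W: V_stall = √(2W/(ρSCL,max)) = √(2·2.963×10^6/(0.66·308·1.52))
V_stall = √19180 = 138 m/s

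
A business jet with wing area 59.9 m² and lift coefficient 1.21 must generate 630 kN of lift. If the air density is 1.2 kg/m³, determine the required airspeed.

L = ½ρv²S·CL ⇒ v = √(2L/(ρ·S·CL))
v = √(2 × 6.3×10^5 / (1.2 × 59.9 × 1.21)) = √14490 = 120 m/s

v = 120 m/s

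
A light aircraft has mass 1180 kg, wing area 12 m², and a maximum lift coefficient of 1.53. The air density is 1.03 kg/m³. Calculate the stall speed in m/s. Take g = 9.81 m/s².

V_stall = 35 m/s

At stall, lift equals weight: L = W = m·g = 1180 × 9.81 = 11580 N.
From L = ½ρV²S·CL,max = W: V_stall = √(2W/(ρSCL,max)) = √(2·11580/(1.03·12·1.53))
V_stall = √1224 = 35 m/s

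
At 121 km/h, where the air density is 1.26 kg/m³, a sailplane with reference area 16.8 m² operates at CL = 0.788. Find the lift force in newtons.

L = 9420 N

Convert speed: v = 121 km/h ÷ 3.6 = 33.61 m/s.
L = ½ρv²S·CL = ½ × 1.26 × 33.61² × 16.8 × 0.788 = 9420 N ≈ 9.42 kN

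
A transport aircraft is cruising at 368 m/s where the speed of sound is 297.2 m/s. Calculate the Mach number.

M = 1.24

M = v/a = 368 / 297.2 = 1.24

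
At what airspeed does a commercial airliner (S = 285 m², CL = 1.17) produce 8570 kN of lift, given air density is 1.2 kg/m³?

L = ½ρv²S·CL ⇒ v = √(2L/(ρ·S·CL))
v = √(2 × 8.57×10^6 / (1.2 × 285 × 1.17)) = √42840 = 207 m/s

v = 207 m/s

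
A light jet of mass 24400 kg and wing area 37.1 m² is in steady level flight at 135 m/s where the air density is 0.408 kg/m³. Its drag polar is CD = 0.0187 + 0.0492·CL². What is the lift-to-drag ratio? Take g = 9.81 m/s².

Weight W = mg = 24400 × 9.81 = 2.3936×10^5 N; in level flight L = W.
q = ½ρv² = ½ × 0.408 × 135² = 3718 Pa.
CL = W/(q·S) = 2.3936×10^5 / (3718 × 37.1) = 1.735.
CD = 0.0187 + 0.0492 × 1.735² = 0.1669.
L/D = CL/CD = 1.735 / 0.1669 = 10.4

L/D = 10.4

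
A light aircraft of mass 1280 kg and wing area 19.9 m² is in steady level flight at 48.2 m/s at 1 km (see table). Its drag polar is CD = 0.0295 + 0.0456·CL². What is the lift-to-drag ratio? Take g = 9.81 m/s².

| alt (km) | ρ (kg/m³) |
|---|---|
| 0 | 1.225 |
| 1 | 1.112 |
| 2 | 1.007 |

At 1 km, from the table: ρ = 1.112 kg/m³.
Level flight ⇒ L = W = m·g = 1280 × 9.81 = 12557 N.
Dynamic pressure q = 0.5 × 1.112 × 48.2² = 1292 Pa.
Required CL = L/(qS) = 12557/(1292·19.9) = 0.4885.
CD = 0.0295 + 0.0456 × 0.4885² = 0.04038.
L/D = CL/CD = 0.4885 / 0.04038 = 12.1

L/D = 12.1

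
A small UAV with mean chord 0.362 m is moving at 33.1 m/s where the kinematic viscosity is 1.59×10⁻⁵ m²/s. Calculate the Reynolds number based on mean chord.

Re = v·c/ν = 33.1 × 0.362 / (1.59×10⁻⁵) = 7.54×10^5

Re = 7.54×10^5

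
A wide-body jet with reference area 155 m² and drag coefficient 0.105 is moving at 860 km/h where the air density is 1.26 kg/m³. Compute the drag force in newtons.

D = 5.85×10^5 N

Convert speed: v = 860 km/h ÷ 3.6 = 238.9 m/s.
Dynamic pressure q = ½ρv² = ½ × 1.26 × 238.9² = 35950 Pa.
D = q·S·CD = 35950 × 155 × 0.105 = 5.85×10^5 N ≈ 585 kN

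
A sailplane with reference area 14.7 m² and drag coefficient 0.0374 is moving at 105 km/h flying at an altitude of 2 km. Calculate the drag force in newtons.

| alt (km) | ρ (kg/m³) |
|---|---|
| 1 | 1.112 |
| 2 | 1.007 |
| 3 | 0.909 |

D = 235 N

At 2 km, from the table: ρ = 1.007 kg/m³.
Convert speed: v = 105 km/h ÷ 3.6 = 29.17 m/s.
Dynamic pressure q = ½ρv² = ½ × 1.007 × 29.17² = 428.3 Pa.
D = q·S·CD = 428.3 × 14.7 × 0.0374 = 235 N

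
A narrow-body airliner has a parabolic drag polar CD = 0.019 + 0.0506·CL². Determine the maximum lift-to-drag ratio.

For CD = CD0 + K·CL², (L/D)max occurs at CL* = √(CD0/K) and equals 1/(2√(K·CD0)).
(L/D)max = 1/(2√(0.0506 × 0.019)) = 1/(2 × 0.03101) = 16.1

(L/D)max = 16.1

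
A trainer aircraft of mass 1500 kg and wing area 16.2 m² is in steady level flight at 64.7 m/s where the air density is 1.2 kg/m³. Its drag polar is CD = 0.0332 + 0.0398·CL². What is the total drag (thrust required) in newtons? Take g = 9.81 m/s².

D = 1560 N

In steady level flight, lift balances weight: W = mg = 1500 × 9.81 = 14715 N.
Dynamic pressure q = 0.5 × 1.2 × 64.7² = 2512 Pa.
Required CL = L/(qS) = 14715/(2512·16.2) = 0.3616.
CD = 0.0332 + 0.0398 × 0.3616² = 0.03841.
D = q·S·CD = 2512 × 16.2 × 0.03841 = 1563 N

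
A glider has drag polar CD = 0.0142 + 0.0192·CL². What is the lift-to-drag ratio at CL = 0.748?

L/D = 30

CD = 0.0142 + 0.0192 × 0.748² = 0.02494
L/D = CL/CD = 0.748 / 0.02494 = 30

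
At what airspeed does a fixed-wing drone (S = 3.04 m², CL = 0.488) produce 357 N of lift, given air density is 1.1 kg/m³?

v = 20.9 m/s

L = ½ρv²S·CL ⇒ v = √(2L/(ρ·S·CL))
v = √(2 × 357 / (1.1 × 3.04 × 0.488)) = √437.5 = 20.9 m/s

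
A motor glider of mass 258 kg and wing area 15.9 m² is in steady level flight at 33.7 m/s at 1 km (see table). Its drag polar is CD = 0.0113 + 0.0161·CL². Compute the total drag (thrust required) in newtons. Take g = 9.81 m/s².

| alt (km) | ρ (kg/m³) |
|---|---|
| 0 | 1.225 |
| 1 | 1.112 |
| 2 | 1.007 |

At 1 km, from the table: ρ = 1.112 kg/m³.
In steady level flight, lift balances weight: W = mg = 258 × 9.81 = 2531 N.
q = ½ρv² = ½ × 1.112 × 33.7² = 631.4 Pa.
CL = 2W/(ρv²S) = 2×2531/(1.112×33.7²×15.9) = 0.2521.
CD = 0.0113 + 0.0161 × 0.2521² = 0.01232.
D = q·S·CD = 631.4 × 15.9 × 0.01232 = 123.7 N

D = 124 N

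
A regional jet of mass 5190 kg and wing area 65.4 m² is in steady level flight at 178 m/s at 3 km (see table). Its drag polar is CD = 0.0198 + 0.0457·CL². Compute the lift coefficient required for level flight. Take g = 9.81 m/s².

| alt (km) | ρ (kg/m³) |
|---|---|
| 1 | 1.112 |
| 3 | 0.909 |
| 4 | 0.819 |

CL = 0.0541

At 3 km, from the table: ρ = 0.909 kg/m³.
Level flight ⇒ L = W = m·g = 5190 × 9.81 = 50914 N.
q = ½ρv² = ½ × 0.909 × 178² = 14400 Pa.
Required CL = L/(qS) = 50914/(14400·65.4) = 0.05406.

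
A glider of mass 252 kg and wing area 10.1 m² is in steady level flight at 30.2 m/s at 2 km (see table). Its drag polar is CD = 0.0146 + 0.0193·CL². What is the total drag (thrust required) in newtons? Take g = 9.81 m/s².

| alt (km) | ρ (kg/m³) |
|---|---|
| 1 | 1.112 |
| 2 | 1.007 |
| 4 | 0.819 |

At 2 km, from the table: ρ = 1.007 kg/m³.
In steady level flight, lift balances weight: W = mg = 252 × 9.81 = 2472.1 N.
Dynamic pressure q = 0.5 × 1.007 × 30.2² = 459.2 Pa.
CL = W/(q·S) = 2472.1 / (459.2 × 10.1) = 0.533.
CD = 0.0146 + 0.0193 × 0.533² = 0.02008.
D = q·S·CD = 459.2 × 10.1 × 0.02008 = 93.15 N

D = 93.1 N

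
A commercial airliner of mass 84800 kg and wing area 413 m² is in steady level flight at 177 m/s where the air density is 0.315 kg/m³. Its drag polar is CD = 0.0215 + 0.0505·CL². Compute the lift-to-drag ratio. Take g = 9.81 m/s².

L/D = 13.6

In steady level flight, lift balances weight: W = mg = 84800 × 9.81 = 8.3189×10^5 N.
q = ½ρv² = ½ × 0.315 × 177² = 4934 Pa.
CL = 2W/(ρv²S) = 2×8.3189×10^5/(0.315×177²×413) = 0.4082.
CD = 0.0215 + 0.0505 × 0.4082² = 0.02992.
L/D = CL/CD = 0.4082 / 0.02992 = 13.6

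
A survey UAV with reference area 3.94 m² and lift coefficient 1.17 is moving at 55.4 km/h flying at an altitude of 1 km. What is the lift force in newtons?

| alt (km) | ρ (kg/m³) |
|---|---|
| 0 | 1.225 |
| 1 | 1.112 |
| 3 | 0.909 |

At 1 km, from the table: ρ = 1.112 kg/m³.
Convert speed: v = 55.4 km/h ÷ 3.6 = 15.39 m/s.
Dynamic pressure q = ½ρv² = ½ × 1.112 × 15.39² = 131.7 Pa.
L = q·S·CL = 131.7 × 3.94 × 1.17 = 607 N

L = 607 N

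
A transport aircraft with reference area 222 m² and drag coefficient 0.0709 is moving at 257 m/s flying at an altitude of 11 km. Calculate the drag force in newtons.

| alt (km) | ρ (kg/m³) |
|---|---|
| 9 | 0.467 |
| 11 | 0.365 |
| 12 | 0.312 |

At 11 km, from the table: ρ = 0.365 kg/m³.
Dynamic pressure q = ½ρv² = ½ × 0.365 × 257² = 12050 Pa.
D = q·S·CD = 12050 × 222 × 0.0709 = 1.9×10^5 N ≈ 190 kN

D = 1.9×10^5 N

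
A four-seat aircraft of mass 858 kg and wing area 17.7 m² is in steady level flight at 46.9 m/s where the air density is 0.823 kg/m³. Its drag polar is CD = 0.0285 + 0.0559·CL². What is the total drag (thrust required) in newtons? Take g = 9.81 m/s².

In steady level flight, lift balances weight: W = mg = 858 × 9.81 = 8417 N.
q = ½ρv² = ½ × 0.823 × 46.9² = 905.1 Pa.
CL = 2W/(ρv²S) = 2×8417/(0.823×46.9²×17.7) = 0.5254.
CD = 0.0285 + 0.0559 × 0.5254² = 0.04393.
D = q·S·CD = 905.1 × 17.7 × 0.04393 = 703.8 N

D = 704 N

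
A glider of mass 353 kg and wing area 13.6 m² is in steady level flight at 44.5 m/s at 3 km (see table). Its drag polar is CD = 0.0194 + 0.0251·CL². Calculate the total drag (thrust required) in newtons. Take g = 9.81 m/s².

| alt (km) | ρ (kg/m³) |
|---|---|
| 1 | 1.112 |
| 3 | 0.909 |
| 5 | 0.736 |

D = 262 N

At 3 km, from the table: ρ = 0.909 kg/m³.
In steady level flight, lift balances weight: W = mg = 353 × 9.81 = 3462.9 N.
q = ½ρv² = ½ × 0.909 × 44.5² = 900 Pa.
Required CL = L/(qS) = 3462.9/(900·13.6) = 0.2829.
CD = 0.0194 + 0.0251 × 0.2829² = 0.02141.
D = q·S·CD = 900 × 13.6 × 0.02141 = 262.1 N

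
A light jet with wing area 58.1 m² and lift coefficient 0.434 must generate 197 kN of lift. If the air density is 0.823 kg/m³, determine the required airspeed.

L = ½ρv²S·CL ⇒ v = √(2L/(ρ·S·CL))
v = √(2 × 1.97×10^5 / (0.823 × 58.1 × 0.434)) = √18990 = 138 m/s

v = 138 m/s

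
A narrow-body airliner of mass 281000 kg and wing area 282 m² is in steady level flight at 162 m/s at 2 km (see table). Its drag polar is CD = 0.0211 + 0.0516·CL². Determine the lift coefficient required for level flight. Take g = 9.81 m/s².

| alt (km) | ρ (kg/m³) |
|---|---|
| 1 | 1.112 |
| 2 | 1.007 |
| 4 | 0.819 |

CL = 0.74

At 2 km, from the table: ρ = 1.007 kg/m³.
Level flight ⇒ L = W = m·g = 281000 × 9.81 = 2.7566×10^6 N.
Dynamic pressure q = 0.5 × 1.007 × 162² = 13210 Pa.
CL = 2W/(ρv²S) = 2×2.7566×10^6/(1.007×162²×282) = 0.7398.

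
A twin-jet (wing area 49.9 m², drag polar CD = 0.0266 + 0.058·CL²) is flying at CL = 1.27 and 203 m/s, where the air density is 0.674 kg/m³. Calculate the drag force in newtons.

D = 83300 N

CD = 0.0266 + 0.058 × 1.27² = 0.1201
D = ½ρv²S·CD = ½ × 0.674 × 203² × 49.9 × 0.1201 = 83300 N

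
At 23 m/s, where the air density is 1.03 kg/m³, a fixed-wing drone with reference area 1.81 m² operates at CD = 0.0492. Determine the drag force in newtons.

Dynamic pressure q = ½ρv² = ½ × 1.03 × 23² = 272.4 Pa.
D = q·S·CD = 272.4 × 1.81 × 0.0492 = 24.3 N

D = 24.3 N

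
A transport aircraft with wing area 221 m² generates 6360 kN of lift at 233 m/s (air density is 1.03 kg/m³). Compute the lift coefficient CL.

CL = 1.03

From L = ½ρv²S·CL, rearranging gives CL = 2L/(ρv²S).
CL = 2 × 6.36×10^6 / (1.03 × 233² × 221) = 1.03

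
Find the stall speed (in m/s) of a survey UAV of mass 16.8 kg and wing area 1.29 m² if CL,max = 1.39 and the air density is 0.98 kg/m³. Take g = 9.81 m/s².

V_stall = 13.7 m/s

At stall, lift equals weight: L = W = m·g = 16.8 × 9.81 = 164.8 N.
From L = ½ρV²S·CL,max = W: V_stall = √(2W/(ρSCL,max)) = √(2·164.8/(0.98·1.29·1.39))
V_stall = √187.6 = 13.7 m/s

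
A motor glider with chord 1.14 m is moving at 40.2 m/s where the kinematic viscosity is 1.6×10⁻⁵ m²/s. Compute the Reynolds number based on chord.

Re = 2.86×10^6

Re = v·c/ν = 40.2 × 1.14 / (1.6×10⁻⁵) = 2.86×10^6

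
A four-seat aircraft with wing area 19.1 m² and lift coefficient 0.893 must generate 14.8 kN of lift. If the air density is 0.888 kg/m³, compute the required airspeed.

L = ½ρv²S·CL ⇒ v = √(2L/(ρ·S·CL))
v = √(2 × 14800 / (0.888 × 19.1 × 0.893)) = √1954 = 44.2 m/s

v = 44.2 m/s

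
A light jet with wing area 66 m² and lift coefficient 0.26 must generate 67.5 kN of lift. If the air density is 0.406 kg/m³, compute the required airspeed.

v = 139 m/s

L = ½ρv²S·CL ⇒ v = √(2L/(ρ·S·CL))
v = √(2 × 67500 / (0.406 × 66 × 0.26)) = √19380 = 139 m/s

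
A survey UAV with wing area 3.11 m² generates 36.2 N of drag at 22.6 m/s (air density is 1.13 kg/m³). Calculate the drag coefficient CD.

From D = ½ρv²S·CD, rearranging gives CD = 2D/(ρv²S).
CD = 2 × 36.2 / (1.13 × 22.6² × 3.11) = 0.0403

CD = 0.0403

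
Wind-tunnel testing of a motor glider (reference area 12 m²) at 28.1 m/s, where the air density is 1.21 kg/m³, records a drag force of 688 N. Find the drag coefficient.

From D = ½ρv²S·CD, rearranging gives CD = 2D/(ρv²S).
CD = 2 × 688 / (1.21 × 28.1² × 12) = 0.12

CD = 0.12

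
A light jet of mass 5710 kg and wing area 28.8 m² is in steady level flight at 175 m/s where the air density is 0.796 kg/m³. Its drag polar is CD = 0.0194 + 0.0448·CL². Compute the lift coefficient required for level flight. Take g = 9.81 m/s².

CL = 0.16

Weight W = mg = 5710 × 9.81 = 56015 N; in level flight L = W.
q = ½ρv² = ½ × 0.796 × 175² = 12190 Pa.
Required CL = L/(qS) = 56015/(12190·28.8) = 0.1596.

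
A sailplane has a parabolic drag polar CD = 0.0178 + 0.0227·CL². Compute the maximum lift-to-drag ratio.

For CD = CD0 + K·CL², (L/D)max occurs at CL* = √(CD0/K) and equals 1/(2√(K·CD0)).
(L/D)max = 1/(2√(0.0227 × 0.0178)) = 1/(2 × 0.0201) = 24.9

(L/D)max = 24.9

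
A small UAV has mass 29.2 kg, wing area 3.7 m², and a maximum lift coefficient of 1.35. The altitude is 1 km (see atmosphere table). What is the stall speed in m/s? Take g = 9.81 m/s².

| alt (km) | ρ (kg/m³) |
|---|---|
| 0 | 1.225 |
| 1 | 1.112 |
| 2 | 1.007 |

At 1 km, from the table: ρ = 1.112 kg/m³.
At stall, lift equals weight: L = W = m·g = 29.2 × 9.81 = 286.5 N.
V_stall = √(2W/(ρ·S·CL,max)) = √(2 × 286.5 / (1.112 × 3.7 × 1.35))
V_stall = √103.1 = 10.2 m/s

V_stall = 10.2 m/s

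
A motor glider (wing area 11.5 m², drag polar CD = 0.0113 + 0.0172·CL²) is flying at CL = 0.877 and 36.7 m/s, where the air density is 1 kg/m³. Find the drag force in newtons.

CD = 0.0113 + 0.0172 × 0.877² = 0.02453
D = ½ρv²S·CD = ½ × 1 × 36.7² × 11.5 × 0.02453 = 190 N

D = 190 N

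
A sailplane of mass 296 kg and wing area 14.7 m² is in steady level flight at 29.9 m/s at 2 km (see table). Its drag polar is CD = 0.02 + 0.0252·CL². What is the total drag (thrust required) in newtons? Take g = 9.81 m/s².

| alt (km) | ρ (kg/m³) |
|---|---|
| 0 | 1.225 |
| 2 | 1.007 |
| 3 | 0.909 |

D = 164 N

At 2 km, from the table: ρ = 1.007 kg/m³.
Weight W = mg = 296 × 9.81 = 2903.8 N; in level flight L = W.
Dynamic pressure q = 0.5 × 1.007 × 29.9² = 450.1 Pa.
CL = 2W/(ρv²S) = 2×2903.8/(1.007×29.9²×14.7) = 0.4388.
CD = 0.02 + 0.0252 × 0.4388² = 0.02485.
D = q·S·CD = 450.1 × 14.7 × 0.02485 = 164.5 N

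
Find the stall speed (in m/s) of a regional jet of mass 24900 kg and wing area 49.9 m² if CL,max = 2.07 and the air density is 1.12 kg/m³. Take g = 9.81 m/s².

At stall, lift equals weight: L = W = m·g = 24900 × 9.81 = 2.443×10^5 N.
From L = ½ρV²S·CL,max = W: V_stall = √(2W/(ρSCL,max)) = √(2·2.443×10^5/(1.12·49.9·2.07))
V_stall = √4223 = 65 m/s

V_stall = 65 m/s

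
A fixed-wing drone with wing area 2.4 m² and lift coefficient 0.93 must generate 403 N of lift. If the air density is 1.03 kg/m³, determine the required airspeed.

v = 18.7 m/s

L = ½ρv²S·CL ⇒ v = √(2L/(ρ·S·CL))
v = √(2 × 403 / (1.03 × 2.4 × 0.93)) = √350.6 = 18.7 m/s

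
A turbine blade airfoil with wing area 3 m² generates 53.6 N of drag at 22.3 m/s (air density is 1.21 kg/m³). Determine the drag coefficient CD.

CD = 0.0594

From D = ½ρv²S·CD, rearranging gives CD = 2D/(ρv²S).
CD = 2 × 53.6 / (1.21 × 22.3² × 3) = 0.0594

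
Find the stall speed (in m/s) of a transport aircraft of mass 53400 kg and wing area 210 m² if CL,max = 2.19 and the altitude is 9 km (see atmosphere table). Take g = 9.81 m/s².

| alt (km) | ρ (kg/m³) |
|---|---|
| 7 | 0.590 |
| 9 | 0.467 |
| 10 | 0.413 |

V_stall = 69.8 m/s

At 9 km, from the table: ρ = 0.467 kg/m³.
Stall occurs when L = W at CL,max. W = mg = 53400 × 9.81 = 5.239×10^5 N.
V_stall = √(2W/(ρ·S·CL,max)) = √(2 × 5.239×10^5 / (0.467 × 210 × 2.19))
V_stall = √4878 = 69.8 m/s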